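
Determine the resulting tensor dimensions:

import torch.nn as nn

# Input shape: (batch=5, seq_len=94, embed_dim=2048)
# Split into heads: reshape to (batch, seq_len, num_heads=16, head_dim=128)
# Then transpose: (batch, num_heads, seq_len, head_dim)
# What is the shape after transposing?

Input shape: (5, 94, 2048)
  -> after reshape: (5, 94, 16, 128)
Output shape: (5, 16, 94, 128)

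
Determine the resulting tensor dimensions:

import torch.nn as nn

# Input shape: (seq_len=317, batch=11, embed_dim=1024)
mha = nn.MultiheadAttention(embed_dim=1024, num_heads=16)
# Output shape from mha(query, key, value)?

Input shape: (317, 11, 1024)
Output shape: (317, 11, 1024)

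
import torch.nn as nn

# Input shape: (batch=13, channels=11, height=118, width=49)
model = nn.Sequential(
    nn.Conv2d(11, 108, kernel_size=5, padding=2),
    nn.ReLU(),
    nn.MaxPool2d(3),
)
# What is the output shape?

Input shape: (13, 11, 118, 49)
  -> after Conv2d: (13, 108, 118, 49)
  -> after ReLU: (13, 108, 118, 49)
Output shape: (13, 108, 39, 16)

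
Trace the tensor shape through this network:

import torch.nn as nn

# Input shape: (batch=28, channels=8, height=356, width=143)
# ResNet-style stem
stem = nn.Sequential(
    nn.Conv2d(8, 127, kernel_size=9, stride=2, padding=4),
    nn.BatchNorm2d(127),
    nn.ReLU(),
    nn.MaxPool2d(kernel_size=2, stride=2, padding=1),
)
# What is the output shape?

Input shape: (28, 8, 356, 143)
  -> after Conv2d 9x9 stride=2: (28, 127, 178, 72)
Output shape: (28, 127, 90, 37)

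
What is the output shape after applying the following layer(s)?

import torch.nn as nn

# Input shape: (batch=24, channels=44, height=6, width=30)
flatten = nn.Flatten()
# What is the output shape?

Input shape: (24, 44, 6, 30)
Output shape: (24, 7920)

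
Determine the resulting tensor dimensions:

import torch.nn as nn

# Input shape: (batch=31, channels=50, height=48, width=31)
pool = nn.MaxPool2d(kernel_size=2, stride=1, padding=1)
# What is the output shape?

Input shape: (31, 50, 48, 31)
Output shape: (31, 50, 49, 32)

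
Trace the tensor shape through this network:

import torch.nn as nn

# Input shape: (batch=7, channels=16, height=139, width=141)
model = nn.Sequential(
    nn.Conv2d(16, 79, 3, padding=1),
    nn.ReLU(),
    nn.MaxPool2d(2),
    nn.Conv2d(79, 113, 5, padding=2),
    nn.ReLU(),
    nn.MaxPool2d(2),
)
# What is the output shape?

Input shape: (7, 16, 139, 141)
  -> after first Conv2d: (7, 79, 139, 141)
  -> after first MaxPool2d: (7, 79, 69, 70)
  -> after second Conv2d: (7, 113, 69, 70)
Output shape: (7, 113, 34, 35)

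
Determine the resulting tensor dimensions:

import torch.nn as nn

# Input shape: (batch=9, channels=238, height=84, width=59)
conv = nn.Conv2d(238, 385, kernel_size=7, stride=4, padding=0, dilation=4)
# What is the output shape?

Input shape: (9, 238, 84, 59)
Output shape: (9, 385, 15, 9)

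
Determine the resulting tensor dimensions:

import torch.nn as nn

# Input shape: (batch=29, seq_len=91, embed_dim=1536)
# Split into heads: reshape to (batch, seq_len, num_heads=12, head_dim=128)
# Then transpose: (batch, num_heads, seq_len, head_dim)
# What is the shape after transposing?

Input shape: (29, 91, 1536)
  -> after reshape: (29, 91, 12, 128)
Output shape: (29, 12, 91, 128)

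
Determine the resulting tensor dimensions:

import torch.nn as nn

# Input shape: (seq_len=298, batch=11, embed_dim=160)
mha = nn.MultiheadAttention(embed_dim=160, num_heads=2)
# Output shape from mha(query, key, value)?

Input shape: (298, 11, 160)
Output shape: (298, 11, 160)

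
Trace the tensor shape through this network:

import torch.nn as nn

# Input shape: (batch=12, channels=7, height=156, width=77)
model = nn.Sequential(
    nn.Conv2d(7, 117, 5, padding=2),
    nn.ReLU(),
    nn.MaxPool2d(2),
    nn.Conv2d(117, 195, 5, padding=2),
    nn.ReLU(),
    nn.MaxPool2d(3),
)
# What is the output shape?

Input shape: (12, 7, 156, 77)
  -> after first Conv2d: (12, 117, 156, 77)
  -> after first MaxPool2d: (12, 117, 78, 38)
  -> after second Conv2d: (12, 195, 78, 38)
Output shape: (12, 195, 26, 12)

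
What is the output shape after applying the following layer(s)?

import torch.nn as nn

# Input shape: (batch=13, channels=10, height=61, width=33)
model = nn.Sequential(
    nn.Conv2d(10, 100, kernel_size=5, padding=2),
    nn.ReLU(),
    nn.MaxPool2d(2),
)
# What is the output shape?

Input shape: (13, 10, 61, 33)
  -> after Conv2d: (13, 100, 61, 33)
  -> after ReLU: (13, 100, 61, 33)
Output shape: (13, 100, 30, 16)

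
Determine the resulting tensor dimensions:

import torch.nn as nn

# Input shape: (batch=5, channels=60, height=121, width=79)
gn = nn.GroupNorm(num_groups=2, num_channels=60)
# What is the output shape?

Input shape: (5, 60, 121, 79)
Output shape: (5, 60, 121, 79)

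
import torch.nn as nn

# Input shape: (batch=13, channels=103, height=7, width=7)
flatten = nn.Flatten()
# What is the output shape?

Input shape: (13, 103, 7, 7)
Output shape: (13, 5047)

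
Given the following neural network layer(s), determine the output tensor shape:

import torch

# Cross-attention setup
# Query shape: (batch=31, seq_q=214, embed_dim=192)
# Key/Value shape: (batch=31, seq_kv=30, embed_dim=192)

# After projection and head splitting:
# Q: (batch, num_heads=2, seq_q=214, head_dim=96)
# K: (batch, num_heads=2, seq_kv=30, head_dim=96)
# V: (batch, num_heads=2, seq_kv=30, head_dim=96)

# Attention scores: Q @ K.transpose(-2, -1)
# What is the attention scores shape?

Input shape: (31, 214, 192)
Output shape: (31, 2, 214, 30)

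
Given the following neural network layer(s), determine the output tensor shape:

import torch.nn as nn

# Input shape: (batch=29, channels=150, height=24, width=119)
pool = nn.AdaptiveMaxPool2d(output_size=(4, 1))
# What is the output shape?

Input shape: (29, 150, 24, 119)
Output shape: (29, 150, 4, 1)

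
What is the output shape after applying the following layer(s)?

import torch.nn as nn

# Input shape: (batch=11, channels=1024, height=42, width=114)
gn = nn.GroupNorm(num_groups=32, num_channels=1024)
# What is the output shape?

Input shape: (11, 1024, 42, 114)
Output shape: (11, 1024, 42, 114)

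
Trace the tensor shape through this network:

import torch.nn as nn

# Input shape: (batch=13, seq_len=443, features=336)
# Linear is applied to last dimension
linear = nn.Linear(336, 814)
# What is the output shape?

Input shape: (13, 443, 336)
Output shape: (13, 443, 814)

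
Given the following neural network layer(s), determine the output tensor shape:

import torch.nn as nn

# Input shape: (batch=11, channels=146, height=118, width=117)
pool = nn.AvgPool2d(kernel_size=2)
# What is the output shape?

Input shape: (11, 146, 118, 117)
Output shape: (11, 146, 59, 58)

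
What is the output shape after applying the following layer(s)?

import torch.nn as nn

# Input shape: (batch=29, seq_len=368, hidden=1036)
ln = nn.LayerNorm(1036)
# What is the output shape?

Input shape: (29, 368, 1036)
Output shape: (29, 368, 1036)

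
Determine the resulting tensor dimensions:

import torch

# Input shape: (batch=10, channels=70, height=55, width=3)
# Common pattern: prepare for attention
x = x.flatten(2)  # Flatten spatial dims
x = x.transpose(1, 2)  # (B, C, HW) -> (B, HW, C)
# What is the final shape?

Input shape: (10, 70, 55, 3)
  -> after flatten(2): (10, 70, 165)
Output shape: (10, 165, 70)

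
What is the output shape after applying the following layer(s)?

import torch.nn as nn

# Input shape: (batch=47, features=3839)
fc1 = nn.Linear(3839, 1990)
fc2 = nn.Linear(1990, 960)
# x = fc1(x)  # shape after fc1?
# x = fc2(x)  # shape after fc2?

Input shape: (47, 3839)
  -> after fc1: (47, 1990)
Output shape: (47, 960)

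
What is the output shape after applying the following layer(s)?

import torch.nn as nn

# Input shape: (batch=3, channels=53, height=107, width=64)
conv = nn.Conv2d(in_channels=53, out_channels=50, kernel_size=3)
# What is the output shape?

Input shape: (3, 53, 107, 64)
Output shape: (3, 50, 105, 62)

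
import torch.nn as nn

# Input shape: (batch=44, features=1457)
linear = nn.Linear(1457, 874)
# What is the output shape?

Input shape: (44, 1457)
Output shape: (44, 874)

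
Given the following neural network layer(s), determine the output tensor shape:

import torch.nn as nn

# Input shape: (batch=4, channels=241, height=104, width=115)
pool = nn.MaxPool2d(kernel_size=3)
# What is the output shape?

Input shape: (4, 241, 104, 115)
Output shape: (4, 241, 34, 38)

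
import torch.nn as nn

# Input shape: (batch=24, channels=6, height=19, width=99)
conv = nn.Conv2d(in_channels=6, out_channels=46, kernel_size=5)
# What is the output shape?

Input shape: (24, 6, 19, 99)
Output shape: (24, 46, 15, 95)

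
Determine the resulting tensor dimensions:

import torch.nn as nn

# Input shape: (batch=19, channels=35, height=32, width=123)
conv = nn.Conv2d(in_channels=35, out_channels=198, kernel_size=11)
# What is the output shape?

Input shape: (19, 35, 32, 123)
Output shape: (19, 198, 22, 113)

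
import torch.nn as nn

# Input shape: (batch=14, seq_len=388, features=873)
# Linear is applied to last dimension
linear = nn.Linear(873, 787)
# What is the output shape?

Input shape: (14, 388, 873)
Output shape: (14, 388, 787)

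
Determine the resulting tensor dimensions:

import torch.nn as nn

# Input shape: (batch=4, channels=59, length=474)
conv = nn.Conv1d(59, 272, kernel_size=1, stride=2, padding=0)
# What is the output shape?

Input shape: (4, 59, 474)
Output shape: (4, 272, 237)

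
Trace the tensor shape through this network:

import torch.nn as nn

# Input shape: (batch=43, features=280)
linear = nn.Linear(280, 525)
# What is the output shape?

Input shape: (43, 280)
Output shape: (43, 525)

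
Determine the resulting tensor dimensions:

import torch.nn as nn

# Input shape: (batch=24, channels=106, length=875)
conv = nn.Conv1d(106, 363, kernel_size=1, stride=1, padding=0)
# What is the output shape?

Input shape: (24, 106, 875)
Output shape: (24, 363, 875)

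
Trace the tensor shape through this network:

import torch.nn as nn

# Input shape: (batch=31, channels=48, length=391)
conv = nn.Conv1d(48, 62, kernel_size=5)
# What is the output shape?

Input shape: (31, 48, 391)
Output shape: (31, 62, 387)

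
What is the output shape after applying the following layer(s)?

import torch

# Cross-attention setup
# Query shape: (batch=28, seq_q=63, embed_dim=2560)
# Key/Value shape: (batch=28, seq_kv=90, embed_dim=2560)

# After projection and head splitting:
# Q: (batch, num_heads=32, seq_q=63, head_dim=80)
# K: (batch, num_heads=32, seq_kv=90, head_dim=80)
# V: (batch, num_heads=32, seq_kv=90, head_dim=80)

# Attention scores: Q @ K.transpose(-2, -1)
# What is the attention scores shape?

Input shape: (28, 63, 2560)
Output shape: (28, 32, 63, 90)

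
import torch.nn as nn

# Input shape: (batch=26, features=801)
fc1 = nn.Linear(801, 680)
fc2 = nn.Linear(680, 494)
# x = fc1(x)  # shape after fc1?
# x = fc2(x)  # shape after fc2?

Input shape: (26, 801)
  -> after fc1: (26, 680)
Output shape: (26, 494)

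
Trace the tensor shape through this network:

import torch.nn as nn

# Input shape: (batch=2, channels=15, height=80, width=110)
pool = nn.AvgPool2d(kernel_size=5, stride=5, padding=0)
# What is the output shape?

Input shape: (2, 15, 80, 110)
Output shape: (2, 15, 16, 22)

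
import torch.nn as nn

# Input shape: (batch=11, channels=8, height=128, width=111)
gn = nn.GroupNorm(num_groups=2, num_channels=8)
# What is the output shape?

Input shape: (11, 8, 128, 111)
Output shape: (11, 8, 128, 111)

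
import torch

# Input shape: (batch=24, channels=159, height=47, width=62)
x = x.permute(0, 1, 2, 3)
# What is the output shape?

Input shape: (24, 159, 47, 62)
Output shape: (24, 159, 47, 62)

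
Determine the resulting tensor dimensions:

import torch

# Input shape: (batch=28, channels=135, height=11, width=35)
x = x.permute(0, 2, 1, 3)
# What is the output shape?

Input shape: (28, 135, 11, 35)
Output shape: (28, 11, 135, 35)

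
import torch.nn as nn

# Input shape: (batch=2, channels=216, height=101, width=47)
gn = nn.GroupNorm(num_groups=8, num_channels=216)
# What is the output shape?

Input shape: (2, 216, 101, 47)
Output shape: (2, 216, 101, 47)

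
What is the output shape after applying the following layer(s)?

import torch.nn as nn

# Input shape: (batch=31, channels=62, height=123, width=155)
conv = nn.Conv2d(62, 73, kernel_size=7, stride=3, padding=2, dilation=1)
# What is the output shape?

Input shape: (31, 62, 123, 155)
Output shape: (31, 73, 41, 51)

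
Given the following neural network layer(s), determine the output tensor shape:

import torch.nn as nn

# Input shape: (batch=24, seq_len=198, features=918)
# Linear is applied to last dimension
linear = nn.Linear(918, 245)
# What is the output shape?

Input shape: (24, 198, 918)
Output shape: (24, 198, 245)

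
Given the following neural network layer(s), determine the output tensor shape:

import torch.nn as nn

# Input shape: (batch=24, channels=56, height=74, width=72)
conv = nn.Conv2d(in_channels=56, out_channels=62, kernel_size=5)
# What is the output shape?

Input shape: (24, 56, 74, 72)
Output shape: (24, 62, 70, 68)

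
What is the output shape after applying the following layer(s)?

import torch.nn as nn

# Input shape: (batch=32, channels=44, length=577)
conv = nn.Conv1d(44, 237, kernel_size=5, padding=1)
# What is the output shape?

Input shape: (32, 44, 577)
Output shape: (32, 237, 575)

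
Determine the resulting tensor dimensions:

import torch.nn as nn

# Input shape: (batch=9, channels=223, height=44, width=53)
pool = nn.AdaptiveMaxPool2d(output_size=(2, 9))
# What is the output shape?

Input shape: (9, 223, 44, 53)
Output shape: (9, 223, 2, 9)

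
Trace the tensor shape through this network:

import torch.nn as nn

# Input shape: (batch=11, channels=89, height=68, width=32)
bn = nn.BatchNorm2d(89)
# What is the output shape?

Input shape: (11, 89, 68, 32)
Output shape: (11, 89, 68, 32)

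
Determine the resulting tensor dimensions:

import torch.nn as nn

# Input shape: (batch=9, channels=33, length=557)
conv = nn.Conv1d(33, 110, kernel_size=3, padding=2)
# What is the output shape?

Input shape: (9, 33, 557)
Output shape: (9, 110, 559)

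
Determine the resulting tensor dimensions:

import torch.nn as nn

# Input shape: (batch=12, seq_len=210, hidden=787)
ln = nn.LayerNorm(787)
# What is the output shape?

Input shape: (12, 210, 787)
Output shape: (12, 210, 787)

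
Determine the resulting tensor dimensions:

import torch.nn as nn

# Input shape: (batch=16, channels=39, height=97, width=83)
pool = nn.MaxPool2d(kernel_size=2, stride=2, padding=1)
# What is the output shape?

Input shape: (16, 39, 97, 83)
Output shape: (16, 39, 49, 42)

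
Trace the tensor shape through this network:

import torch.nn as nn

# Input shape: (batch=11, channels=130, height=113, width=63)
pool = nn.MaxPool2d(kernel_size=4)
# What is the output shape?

Input shape: (11, 130, 113, 63)
Output shape: (11, 130, 28, 15)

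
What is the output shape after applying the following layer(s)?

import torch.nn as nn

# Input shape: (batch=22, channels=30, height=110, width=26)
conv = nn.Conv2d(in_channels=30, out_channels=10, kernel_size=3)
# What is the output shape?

Input shape: (22, 30, 110, 26)
Output shape: (22, 10, 108, 24)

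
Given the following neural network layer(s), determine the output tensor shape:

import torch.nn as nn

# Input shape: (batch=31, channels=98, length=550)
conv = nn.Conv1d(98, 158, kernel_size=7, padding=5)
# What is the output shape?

Input shape: (31, 98, 550)
Output shape: (31, 158, 554)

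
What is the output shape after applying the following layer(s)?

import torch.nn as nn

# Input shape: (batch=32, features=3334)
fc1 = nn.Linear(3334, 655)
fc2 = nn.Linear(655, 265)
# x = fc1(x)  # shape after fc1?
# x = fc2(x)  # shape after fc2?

Input shape: (32, 3334)
  -> after fc1: (32, 655)
Output shape: (32, 265)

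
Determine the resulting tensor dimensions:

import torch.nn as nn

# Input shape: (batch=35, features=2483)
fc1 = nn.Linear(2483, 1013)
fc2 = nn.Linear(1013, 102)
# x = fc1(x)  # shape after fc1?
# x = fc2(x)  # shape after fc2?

Input shape: (35, 2483)
  -> after fc1: (35, 1013)
Output shape: (35, 102)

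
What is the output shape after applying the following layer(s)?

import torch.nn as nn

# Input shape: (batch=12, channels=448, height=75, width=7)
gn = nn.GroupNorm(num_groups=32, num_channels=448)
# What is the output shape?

Input shape: (12, 448, 75, 7)
Output shape: (12, 448, 75, 7)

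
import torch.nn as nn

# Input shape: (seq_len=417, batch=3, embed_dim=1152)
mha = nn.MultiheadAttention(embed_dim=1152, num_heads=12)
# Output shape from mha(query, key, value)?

Input shape: (417, 3, 1152)
Output shape: (417, 3, 1152)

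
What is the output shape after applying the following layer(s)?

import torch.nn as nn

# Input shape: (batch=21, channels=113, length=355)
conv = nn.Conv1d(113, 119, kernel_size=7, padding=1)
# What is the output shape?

Input shape: (21, 113, 355)
Output shape: (21, 119, 351)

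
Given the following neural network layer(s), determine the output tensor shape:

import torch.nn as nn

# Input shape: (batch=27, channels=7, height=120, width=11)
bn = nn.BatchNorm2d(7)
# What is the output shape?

Input shape: (27, 7, 120, 11)
Output shape: (27, 7, 120, 11)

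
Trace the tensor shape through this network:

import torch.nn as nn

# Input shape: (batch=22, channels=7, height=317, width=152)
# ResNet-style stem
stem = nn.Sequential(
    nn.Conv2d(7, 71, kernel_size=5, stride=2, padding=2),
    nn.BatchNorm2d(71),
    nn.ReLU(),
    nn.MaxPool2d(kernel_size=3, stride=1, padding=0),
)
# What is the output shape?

Input shape: (22, 7, 317, 152)
  -> after Conv2d 5x5 stride=2: (22, 71, 159, 76)
Output shape: (22, 71, 157, 74)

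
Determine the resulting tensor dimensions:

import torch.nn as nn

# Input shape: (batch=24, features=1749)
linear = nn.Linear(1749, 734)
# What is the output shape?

Input shape: (24, 1749)
Output shape: (24, 734)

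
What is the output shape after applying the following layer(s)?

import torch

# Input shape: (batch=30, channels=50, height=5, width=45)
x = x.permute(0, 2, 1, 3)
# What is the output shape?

Input shape: (30, 50, 5, 45)
Output shape: (30, 5, 50, 45)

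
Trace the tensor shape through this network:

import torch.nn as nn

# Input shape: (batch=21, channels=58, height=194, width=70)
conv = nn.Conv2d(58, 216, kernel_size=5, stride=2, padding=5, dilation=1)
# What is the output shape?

Input shape: (21, 58, 194, 70)
Output shape: (21, 216, 100, 38)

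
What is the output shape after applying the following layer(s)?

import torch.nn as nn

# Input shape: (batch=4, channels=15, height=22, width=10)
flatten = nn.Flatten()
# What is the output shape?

Input shape: (4, 15, 22, 10)
Output shape: (4, 3300)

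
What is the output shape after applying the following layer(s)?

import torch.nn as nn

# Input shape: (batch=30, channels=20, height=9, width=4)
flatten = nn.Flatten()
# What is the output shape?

Input shape: (30, 20, 9, 4)
Output shape: (30, 720)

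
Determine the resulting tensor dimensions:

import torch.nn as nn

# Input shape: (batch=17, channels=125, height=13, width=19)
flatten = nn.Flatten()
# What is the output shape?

Input shape: (17, 125, 13, 19)
Output shape: (17, 30875)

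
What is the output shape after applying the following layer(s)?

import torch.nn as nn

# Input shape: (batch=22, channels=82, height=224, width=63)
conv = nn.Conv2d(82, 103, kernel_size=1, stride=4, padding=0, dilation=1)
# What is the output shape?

Input shape: (22, 82, 224, 63)
Output shape: (22, 103, 56, 16)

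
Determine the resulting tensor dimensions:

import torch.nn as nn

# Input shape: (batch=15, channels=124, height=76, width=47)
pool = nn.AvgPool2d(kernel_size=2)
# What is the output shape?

Input shape: (15, 124, 76, 47)
Output shape: (15, 124, 38, 23)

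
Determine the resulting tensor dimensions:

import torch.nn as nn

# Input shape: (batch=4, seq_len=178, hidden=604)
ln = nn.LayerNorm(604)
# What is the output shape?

Input shape: (4, 178, 604)
Output shape: (4, 178, 604)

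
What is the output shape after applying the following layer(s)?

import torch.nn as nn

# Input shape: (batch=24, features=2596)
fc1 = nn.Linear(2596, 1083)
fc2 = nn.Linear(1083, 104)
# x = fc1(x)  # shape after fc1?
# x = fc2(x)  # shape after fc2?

Input shape: (24, 2596)
  -> after fc1: (24, 1083)
Output shape: (24, 104)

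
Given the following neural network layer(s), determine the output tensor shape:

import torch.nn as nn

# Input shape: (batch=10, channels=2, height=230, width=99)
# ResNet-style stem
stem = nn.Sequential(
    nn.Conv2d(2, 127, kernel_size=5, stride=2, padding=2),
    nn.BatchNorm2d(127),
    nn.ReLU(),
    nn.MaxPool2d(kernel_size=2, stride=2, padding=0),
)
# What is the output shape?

Input shape: (10, 2, 230, 99)
  -> after Conv2d 5x5 stride=2: (10, 127, 115, 50)
Output shape: (10, 127, 57, 25)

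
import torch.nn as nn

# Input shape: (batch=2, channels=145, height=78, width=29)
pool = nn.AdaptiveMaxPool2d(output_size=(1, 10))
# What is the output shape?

Input shape: (2, 145, 78, 29)
Output shape: (2, 145, 1, 10)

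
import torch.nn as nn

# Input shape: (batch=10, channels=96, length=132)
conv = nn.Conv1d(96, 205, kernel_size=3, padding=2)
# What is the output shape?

Input shape: (10, 96, 132)
Output shape: (10, 205, 134)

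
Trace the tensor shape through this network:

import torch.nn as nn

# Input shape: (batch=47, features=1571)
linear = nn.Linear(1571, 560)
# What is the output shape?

Input shape: (47, 1571)
Output shape: (47, 560)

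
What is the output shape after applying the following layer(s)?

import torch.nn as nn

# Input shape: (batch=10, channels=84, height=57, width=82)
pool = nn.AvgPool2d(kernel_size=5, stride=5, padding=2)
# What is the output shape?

Input shape: (10, 84, 57, 82)
Output shape: (10, 84, 12, 17)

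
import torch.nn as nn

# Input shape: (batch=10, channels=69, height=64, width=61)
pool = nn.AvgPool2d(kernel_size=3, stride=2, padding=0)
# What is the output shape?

Input shape: (10, 69, 64, 61)
Output shape: (10, 69, 31, 30)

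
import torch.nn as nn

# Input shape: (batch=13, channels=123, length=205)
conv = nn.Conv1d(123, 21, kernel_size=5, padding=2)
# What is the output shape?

Input shape: (13, 123, 205)
Output shape: (13, 21, 205)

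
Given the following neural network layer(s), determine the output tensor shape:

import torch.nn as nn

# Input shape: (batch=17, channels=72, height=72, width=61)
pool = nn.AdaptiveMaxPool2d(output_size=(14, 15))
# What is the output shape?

Input shape: (17, 72, 72, 61)
Output shape: (17, 72, 14, 15)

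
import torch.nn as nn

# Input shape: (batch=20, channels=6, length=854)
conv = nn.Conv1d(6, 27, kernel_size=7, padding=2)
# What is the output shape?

Input shape: (20, 6, 854)
Output shape: (20, 27, 852)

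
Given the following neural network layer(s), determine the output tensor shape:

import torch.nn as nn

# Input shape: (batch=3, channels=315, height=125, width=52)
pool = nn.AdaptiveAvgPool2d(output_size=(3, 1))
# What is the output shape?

Input shape: (3, 315, 125, 52)
Output shape: (3, 315, 3, 1)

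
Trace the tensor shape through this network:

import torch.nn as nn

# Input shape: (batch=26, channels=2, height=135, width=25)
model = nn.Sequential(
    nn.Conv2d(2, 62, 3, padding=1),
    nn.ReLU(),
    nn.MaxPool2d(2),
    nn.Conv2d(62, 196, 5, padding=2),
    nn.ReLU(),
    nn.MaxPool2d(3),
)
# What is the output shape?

Input shape: (26, 2, 135, 25)
  -> after first Conv2d: (26, 62, 135, 25)
  -> after first MaxPool2d: (26, 62, 67, 12)
  -> after second Conv2d: (26, 196, 67, 12)
Output shape: (26, 196, 22, 4)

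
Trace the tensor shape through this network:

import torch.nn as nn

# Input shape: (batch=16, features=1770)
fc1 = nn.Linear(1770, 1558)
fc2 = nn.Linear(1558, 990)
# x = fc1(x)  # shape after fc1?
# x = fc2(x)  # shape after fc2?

Input shape: (16, 1770)
  -> after fc1: (16, 1558)
Output shape: (16, 990)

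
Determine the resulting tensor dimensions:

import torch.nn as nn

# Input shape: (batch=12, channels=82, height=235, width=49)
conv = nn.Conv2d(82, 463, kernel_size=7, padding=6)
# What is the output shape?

Input shape: (12, 82, 235, 49)
Output shape: (12, 463, 241, 55)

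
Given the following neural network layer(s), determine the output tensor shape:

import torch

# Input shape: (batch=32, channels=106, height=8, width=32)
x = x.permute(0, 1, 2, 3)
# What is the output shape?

Input shape: (32, 106, 8, 32)
Output shape: (32, 106, 8, 32)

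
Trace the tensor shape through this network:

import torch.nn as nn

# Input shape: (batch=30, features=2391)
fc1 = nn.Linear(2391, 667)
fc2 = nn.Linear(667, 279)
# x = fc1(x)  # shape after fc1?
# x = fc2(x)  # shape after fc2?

Input shape: (30, 2391)
  -> after fc1: (30, 667)
Output shape: (30, 279)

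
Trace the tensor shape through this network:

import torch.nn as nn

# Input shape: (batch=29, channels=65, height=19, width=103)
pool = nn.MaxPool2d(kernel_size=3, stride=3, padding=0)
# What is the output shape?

Input shape: (29, 65, 19, 103)
Output shape: (29, 65, 6, 34)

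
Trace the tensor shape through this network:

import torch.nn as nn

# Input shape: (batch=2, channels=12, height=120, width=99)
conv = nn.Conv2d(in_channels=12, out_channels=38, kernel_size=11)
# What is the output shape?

Input shape: (2, 12, 120, 99)
Output shape: (2, 38, 110, 89)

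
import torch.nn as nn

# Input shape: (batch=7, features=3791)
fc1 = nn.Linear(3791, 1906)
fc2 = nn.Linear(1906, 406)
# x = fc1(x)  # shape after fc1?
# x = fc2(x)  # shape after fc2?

Input shape: (7, 3791)
  -> after fc1: (7, 1906)
Output shape: (7, 406)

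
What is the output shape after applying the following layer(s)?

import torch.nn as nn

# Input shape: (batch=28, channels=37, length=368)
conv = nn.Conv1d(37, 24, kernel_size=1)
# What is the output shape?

Input shape: (28, 37, 368)
Output shape: (28, 24, 368)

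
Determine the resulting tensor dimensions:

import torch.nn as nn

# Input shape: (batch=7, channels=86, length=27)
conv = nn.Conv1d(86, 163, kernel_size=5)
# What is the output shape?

Input shape: (7, 86, 27)
Output shape: (7, 163, 23)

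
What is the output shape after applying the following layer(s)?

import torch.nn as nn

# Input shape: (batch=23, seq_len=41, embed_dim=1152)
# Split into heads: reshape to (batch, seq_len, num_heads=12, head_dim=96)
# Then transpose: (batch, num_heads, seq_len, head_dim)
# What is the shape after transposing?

Input shape: (23, 41, 1152)
  -> after reshape: (23, 41, 12, 96)
Output shape: (23, 12, 41, 96)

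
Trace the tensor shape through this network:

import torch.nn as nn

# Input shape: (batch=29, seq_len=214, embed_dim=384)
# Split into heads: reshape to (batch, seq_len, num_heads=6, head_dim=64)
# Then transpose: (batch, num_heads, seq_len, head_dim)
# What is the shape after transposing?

Input shape: (29, 214, 384)
  -> after reshape: (29, 214, 6, 64)
Output shape: (29, 6, 214, 64)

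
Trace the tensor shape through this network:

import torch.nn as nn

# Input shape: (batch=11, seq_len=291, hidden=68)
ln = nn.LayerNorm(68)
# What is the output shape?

Input shape: (11, 291, 68)
Output shape: (11, 291, 68)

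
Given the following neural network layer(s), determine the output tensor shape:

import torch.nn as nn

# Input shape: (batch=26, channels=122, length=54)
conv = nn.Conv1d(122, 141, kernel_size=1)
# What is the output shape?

Input shape: (26, 122, 54)
Output shape: (26, 141, 54)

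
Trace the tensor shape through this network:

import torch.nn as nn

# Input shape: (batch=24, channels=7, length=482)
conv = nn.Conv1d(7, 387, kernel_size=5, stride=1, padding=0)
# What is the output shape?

Input shape: (24, 7, 482)
Output shape: (24, 387, 478)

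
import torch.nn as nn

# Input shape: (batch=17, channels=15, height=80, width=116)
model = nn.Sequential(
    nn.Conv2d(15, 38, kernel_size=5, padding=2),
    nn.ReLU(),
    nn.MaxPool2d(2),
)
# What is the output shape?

Input shape: (17, 15, 80, 116)
  -> after Conv2d: (17, 38, 80, 116)
  -> after ReLU: (17, 38, 80, 116)
Output shape: (17, 38, 40, 58)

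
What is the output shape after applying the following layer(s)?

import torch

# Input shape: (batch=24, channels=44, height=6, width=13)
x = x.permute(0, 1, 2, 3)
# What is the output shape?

Input shape: (24, 44, 6, 13)
Output shape: (24, 44, 6, 13)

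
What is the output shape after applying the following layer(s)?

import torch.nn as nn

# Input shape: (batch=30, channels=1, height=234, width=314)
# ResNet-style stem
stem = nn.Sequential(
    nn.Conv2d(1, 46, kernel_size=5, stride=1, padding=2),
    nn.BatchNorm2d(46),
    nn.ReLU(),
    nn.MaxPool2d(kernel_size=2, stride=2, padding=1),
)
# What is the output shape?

Input shape: (30, 1, 234, 314)
  -> after Conv2d 5x5 stride=1: (30, 46, 234, 314)
Output shape: (30, 46, 118, 158)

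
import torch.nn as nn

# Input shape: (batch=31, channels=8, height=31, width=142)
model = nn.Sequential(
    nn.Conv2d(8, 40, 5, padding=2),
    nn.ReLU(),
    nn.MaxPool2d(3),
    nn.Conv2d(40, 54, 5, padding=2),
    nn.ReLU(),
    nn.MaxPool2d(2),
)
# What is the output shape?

Input shape: (31, 8, 31, 142)
  -> after first Conv2d: (31, 40, 31, 142)
  -> after first MaxPool2d: (31, 40, 10, 47)
  -> after second Conv2d: (31, 54, 10, 47)
Output shape: (31, 54, 5, 23)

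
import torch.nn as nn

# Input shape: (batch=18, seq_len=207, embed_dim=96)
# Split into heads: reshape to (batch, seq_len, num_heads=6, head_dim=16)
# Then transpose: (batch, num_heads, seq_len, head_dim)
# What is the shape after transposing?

Input shape: (18, 207, 96)
  -> after reshape: (18, 207, 6, 16)
Output shape: (18, 6, 207, 16)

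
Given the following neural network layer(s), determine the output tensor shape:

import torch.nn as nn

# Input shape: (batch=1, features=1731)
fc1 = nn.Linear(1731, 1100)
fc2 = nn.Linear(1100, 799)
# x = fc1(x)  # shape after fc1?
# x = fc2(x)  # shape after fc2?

Input shape: (1, 1731)
  -> after fc1: (1, 1100)
Output shape: (1, 799)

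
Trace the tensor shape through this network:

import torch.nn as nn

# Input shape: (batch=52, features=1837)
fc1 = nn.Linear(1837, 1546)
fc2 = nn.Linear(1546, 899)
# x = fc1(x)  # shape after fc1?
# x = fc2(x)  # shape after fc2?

Input shape: (52, 1837)
  -> after fc1: (52, 1546)
Output shape: (52, 899)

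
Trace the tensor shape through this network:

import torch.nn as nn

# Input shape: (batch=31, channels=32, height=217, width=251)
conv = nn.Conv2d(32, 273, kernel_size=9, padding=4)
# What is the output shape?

Input shape: (31, 32, 217, 251)
Output shape: (31, 273, 217, 251)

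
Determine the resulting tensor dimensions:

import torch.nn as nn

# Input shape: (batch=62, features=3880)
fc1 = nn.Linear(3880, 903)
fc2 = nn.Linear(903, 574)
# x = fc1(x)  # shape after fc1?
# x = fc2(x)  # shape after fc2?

Input shape: (62, 3880)
  -> after fc1: (62, 903)
Output shape: (62, 574)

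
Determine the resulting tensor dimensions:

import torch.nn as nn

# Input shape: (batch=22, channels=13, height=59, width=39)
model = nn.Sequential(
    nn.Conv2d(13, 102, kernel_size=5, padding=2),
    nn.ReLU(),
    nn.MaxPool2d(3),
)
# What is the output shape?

Input shape: (22, 13, 59, 39)
  -> after Conv2d: (22, 102, 59, 39)
  -> after ReLU: (22, 102, 59, 39)
Output shape: (22, 102, 19, 13)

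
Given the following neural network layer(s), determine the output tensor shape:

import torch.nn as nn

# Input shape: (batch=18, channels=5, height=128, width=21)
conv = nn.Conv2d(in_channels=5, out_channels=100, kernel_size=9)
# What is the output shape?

Input shape: (18, 5, 128, 21)
Output shape: (18, 100, 120, 13)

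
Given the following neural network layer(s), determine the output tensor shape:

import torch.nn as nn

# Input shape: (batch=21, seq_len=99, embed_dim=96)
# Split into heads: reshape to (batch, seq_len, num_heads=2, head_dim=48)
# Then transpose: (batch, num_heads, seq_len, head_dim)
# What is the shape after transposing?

Input shape: (21, 99, 96)
  -> after reshape: (21, 99, 2, 48)
Output shape: (21, 2, 99, 48)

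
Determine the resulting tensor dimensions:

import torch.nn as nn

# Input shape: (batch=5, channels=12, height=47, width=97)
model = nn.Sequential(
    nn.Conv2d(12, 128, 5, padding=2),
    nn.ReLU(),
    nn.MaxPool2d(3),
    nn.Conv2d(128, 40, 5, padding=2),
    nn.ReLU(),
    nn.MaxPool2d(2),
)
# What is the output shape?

Input shape: (5, 12, 47, 97)
  -> after first Conv2d: (5, 128, 47, 97)
  -> after first MaxPool2d: (5, 128, 15, 32)
  -> after second Conv2d: (5, 40, 15, 32)
Output shape: (5, 40, 7, 16)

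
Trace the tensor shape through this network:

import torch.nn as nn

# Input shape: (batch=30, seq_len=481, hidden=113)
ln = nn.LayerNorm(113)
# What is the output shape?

Input shape: (30, 481, 113)
Output shape: (30, 481, 113)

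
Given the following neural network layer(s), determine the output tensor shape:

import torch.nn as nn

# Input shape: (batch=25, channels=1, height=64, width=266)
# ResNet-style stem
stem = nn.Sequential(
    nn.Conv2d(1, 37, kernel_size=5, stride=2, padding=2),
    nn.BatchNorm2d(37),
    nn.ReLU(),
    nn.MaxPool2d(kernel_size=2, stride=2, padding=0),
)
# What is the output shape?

Input shape: (25, 1, 64, 266)
  -> after Conv2d 5x5 stride=2: (25, 37, 32, 133)
Output shape: (25, 37, 16, 66)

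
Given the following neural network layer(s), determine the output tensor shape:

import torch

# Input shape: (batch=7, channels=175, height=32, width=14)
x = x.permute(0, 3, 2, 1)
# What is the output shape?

Input shape: (7, 175, 32, 14)
Output shape: (7, 14, 32, 175)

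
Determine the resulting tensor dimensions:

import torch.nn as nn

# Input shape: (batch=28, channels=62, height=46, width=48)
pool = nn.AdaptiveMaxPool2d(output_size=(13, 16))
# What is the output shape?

Input shape: (28, 62, 46, 48)
Output shape: (28, 62, 13, 16)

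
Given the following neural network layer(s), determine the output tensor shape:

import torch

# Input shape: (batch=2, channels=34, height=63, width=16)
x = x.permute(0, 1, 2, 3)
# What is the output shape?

Input shape: (2, 34, 63, 16)
Output shape: (2, 34, 63, 16)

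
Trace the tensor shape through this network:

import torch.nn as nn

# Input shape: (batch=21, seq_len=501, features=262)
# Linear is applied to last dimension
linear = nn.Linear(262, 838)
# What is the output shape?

Input shape: (21, 501, 262)
Output shape: (21, 501, 838)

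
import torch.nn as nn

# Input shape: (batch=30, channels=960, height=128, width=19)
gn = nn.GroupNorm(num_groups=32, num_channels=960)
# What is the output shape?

Input shape: (30, 960, 128, 19)
Output shape: (30, 960, 128, 19)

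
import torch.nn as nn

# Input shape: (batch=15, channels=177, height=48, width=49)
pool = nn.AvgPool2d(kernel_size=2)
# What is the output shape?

Input shape: (15, 177, 48, 49)
Output shape: (15, 177, 24, 24)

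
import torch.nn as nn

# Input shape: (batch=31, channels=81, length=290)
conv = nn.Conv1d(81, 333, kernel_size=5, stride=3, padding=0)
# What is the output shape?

Input shape: (31, 81, 290)
Output shape: (31, 333, 96)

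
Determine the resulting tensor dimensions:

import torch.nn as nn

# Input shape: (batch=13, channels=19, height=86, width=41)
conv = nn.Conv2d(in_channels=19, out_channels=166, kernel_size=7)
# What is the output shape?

Input shape: (13, 19, 86, 41)
Output shape: (13, 166, 80, 35)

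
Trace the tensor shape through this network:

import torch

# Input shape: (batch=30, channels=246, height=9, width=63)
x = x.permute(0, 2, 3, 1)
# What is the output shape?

Input shape: (30, 246, 9, 63)
Output shape: (30, 9, 63, 246)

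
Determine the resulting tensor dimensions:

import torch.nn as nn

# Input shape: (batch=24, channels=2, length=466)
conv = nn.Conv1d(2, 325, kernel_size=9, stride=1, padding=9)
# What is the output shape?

Input shape: (24, 2, 466)
Output shape: (24, 325, 476)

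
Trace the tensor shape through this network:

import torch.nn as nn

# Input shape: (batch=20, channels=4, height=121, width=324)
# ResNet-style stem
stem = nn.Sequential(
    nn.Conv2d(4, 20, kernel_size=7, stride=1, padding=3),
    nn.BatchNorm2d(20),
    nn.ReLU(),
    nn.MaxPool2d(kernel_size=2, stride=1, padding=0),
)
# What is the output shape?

Input shape: (20, 4, 121, 324)
  -> after Conv2d 7x7 stride=1: (20, 20, 121, 324)
Output shape: (20, 20, 120, 323)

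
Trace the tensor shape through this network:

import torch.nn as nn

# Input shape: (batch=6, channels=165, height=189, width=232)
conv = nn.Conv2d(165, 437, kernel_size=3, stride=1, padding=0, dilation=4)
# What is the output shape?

Input shape: (6, 165, 189, 232)
Output shape: (6, 437, 181, 224)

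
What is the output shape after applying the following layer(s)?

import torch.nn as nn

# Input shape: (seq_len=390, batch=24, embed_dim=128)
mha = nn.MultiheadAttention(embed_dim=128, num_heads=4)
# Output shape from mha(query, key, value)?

Input shape: (390, 24, 128)
Output shape: (390, 24, 128)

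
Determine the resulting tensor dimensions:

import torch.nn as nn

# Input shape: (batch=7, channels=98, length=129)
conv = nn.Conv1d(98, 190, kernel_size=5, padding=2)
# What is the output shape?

Input shape: (7, 98, 129)
Output shape: (7, 190, 129)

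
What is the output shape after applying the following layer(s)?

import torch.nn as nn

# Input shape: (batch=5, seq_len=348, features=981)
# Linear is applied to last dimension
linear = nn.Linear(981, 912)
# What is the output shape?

Input shape: (5, 348, 981)
Output shape: (5, 348, 912)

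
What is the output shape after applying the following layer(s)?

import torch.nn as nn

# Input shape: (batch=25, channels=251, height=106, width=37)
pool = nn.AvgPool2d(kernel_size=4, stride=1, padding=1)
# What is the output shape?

Input shape: (25, 251, 106, 37)
Output shape: (25, 251, 105, 36)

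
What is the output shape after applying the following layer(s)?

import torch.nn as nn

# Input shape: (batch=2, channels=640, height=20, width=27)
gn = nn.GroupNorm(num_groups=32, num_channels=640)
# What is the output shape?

Input shape: (2, 640, 20, 27)
Output shape: (2, 640, 20, 27)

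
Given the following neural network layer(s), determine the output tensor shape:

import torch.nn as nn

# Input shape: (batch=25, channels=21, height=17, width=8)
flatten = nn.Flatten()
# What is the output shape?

Input shape: (25, 21, 17, 8)
Output shape: (25, 2856)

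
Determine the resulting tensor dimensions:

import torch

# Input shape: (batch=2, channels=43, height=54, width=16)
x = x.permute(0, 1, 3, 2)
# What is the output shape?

Input shape: (2, 43, 54, 16)
Output shape: (2, 43, 16, 54)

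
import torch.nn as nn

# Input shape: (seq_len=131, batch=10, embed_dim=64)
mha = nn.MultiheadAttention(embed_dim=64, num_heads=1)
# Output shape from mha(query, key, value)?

Input shape: (131, 10, 64)
Output shape: (131, 10, 64)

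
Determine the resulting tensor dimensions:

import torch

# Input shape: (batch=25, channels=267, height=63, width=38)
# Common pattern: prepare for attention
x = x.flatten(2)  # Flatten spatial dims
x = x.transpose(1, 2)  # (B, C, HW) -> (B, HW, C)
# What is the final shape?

Input shape: (25, 267, 63, 38)
  -> after flatten(2): (25, 267, 2394)
Output shape: (25, 2394, 267)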